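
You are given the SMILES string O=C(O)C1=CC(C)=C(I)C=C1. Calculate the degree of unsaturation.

Molecular formula: C8H7IO2.
DoU = (2C + 2 + N − H − X) / 2, where X is the halogen count and O/S are ignored.
    = (2·8 + 2 + 0 − 7 − 1) / 2 = 10 / 2 = 5.

5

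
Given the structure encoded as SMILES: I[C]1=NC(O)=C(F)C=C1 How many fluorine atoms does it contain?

Scan the SMILES for F atoms (remember two-letter symbols like Cl and Br are single atoms).
Fluorine count: 1.

1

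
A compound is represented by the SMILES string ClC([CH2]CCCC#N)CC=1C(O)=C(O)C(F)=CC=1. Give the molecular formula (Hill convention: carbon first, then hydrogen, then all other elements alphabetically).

C13H15ClFNO2

Walk through each heavy atom and fill implicit hydrogens from standard valence (C 4, N 3, O 2, S 2, halogen 1):
  atom 1: Cl (halogen, monovalent) → 0 H
  atom 2: C, bond orders sum to 3 (valence 4) → 1 H
  atom 3: C with explicit H count 2
  atom 4: C, bond orders sum to 2 (valence 4) → 2 H
  atom 5: C, bond orders sum to 2 (valence 4) → 2 H
  atom 6: C, bond orders sum to 2 (valence 4) → 2 H
  atom 7: C, bond orders sum to 4 (valence 4) → 0 H
  atom 8: N, bond orders sum to 3 (valence 3) → 0 H
  atom 9: C, bond orders sum to 2 (valence 4) → 2 H
  atom 10: C, bond orders sum to 4 (valence 4) → 0 H
  atom 11: C, bond orders sum to 4 (valence 4) → 0 H
  atom 12: O, bond orders sum to 1 (valence 2) → 1 H
  atom 13: C, bond orders sum to 4 (valence 4) → 0 H
  atom 14: O, bond orders sum to 1 (valence 2) → 1 H
  atom 15: C, bond orders sum to 4 (valence 4) → 0 H
  atom 16: F (halogen, monovalent) → 0 H
  atom 17: C, bond orders sum to 3 (valence 4) → 1 H
  atom 18: C, bond orders sum to 3 (valence 4) → 1 H
Totals → C:13, H:15, Cl:1, F:1, N:1, O:2.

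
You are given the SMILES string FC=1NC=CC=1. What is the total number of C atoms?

4

Count every carbon token in the SMILES (each C, including those in ring-closure positions and inside branches).
Carbon count: 4.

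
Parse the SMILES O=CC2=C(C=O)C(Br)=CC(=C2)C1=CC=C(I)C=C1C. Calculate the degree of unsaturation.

Degree of unsaturation = (number of rings) + (number of π bonds).
Ring closures in the SMILES: 2.
π bonds: 8 double bonds (each 1 DoU) → 8 DoU from unsaturation.
Total DoU = 2 + 8 = 10.

10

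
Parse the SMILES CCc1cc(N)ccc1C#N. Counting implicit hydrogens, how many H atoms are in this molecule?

Walk through each heavy atom and fill implicit hydrogens from standard valence (C 4, N 3, O 2, S 2, halogen 1); for lowercase aromatic atoms, an aromatic c carries 1 H when it has two neighbours and 0 H with three, and aromatic n carries 0 H:
  atom 1: C, bond orders sum to 1 (valence 4) → 3 H
  atom 2: C, bond orders sum to 2 (valence 4) → 2 H
  atom 3: aromatic c, 3 neighbours → 0 H
  atom 4: aromatic c, 2 neighbours → 1 H
  atom 5: aromatic c, 3 neighbours → 0 H
  atom 6: N, bond orders sum to 1 (valence 3) → 2 H
  atom 7: aromatic c, 2 neighbours → 1 H
  atom 8: aromatic c, 2 neighbours → 1 H
  atom 9: aromatic c, 3 neighbours → 0 H
  atom 10: C, bond orders sum to 4 (valence 4) → 0 H
  atom 11: N, bond orders sum to 3 (valence 3) → 0 H
Total hydrogens: 10.

10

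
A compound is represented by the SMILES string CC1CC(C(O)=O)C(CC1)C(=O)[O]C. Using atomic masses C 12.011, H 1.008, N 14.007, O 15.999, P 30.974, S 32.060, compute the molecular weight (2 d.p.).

First, the molecular formula is C10H16O4 (counting implicit H from valence).
  C: 10 × 12.011 = 120.110
  H: 16 × 1.008 = 16.128
  O: 4 × 15.999 = 63.996
Sum: 10×12.011 + 16×1.008 + 4×15.999 = 200.234 → 200.23 g/mol.

200.23 g/mol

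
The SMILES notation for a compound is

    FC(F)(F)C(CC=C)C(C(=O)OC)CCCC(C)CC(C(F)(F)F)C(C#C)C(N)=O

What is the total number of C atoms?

Count every carbon token in the SMILES (each C, including those in ring-closure positions and inside branches).
Carbon count: 20.

20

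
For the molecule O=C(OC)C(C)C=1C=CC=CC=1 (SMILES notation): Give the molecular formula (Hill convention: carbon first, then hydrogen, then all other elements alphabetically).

C10H12O2

Walk through each heavy atom and fill implicit hydrogens from standard valence (C 4, N 3, O 2, S 2, halogen 1):
  atom 1: O, bond orders sum to 2 (valence 2) → 0 H
  atom 2: C, bond orders sum to 4 (valence 4) → 0 H
  atom 3: O, bond orders sum to 2 (valence 2) → 0 H
  atom 4: C, bond orders sum to 1 (valence 4) → 3 H
  atom 5: C, bond orders sum to 3 (valence 4) → 1 H
  atom 6: C, bond orders sum to 1 (valence 4) → 3 H
  atom 7: C, bond orders sum to 4 (valence 4) → 0 H
  atom 8: C, bond orders sum to 3 (valence 4) → 1 H
  atom 9: C, bond orders sum to 3 (valence 4) → 1 H
  atom 10: C, bond orders sum to 3 (valence 4) → 1 H
  atom 11: C, bond orders sum to 3 (valence 4) → 1 H
  atom 12: C, bond orders sum to 3 (valence 4) → 1 H
Totals → C:10, H:12, O:2.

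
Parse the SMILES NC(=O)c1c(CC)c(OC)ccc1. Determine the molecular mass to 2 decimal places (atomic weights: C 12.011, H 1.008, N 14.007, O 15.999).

First, the molecular formula is C10H13NO2 (counting implicit H from valence).
  C: 10 × 12.011 = 120.110
  H: 13 × 1.008 = 13.104
  N: 1 × 14.007 = 14.007
  O: 2 × 15.999 = 31.998
Sum: 10×12.011 + 13×1.008 + 1×14.007 + 2×15.999 = 179.219 → 179.22 g/mol.

179.22 g/mol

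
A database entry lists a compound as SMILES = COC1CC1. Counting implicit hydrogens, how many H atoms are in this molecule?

Walk through each heavy atom and fill implicit hydrogens from standard valence (C 4, N 3, O 2, S 2, halogen 1):
  atom 1: C, bond orders sum to 1 (valence 4) → 3 H
  atom 2: O, bond orders sum to 2 (valence 2) → 0 H
  atom 3: C, bond orders sum to 3 (valence 4) → 1 H
  atom 4: C, bond orders sum to 2 (valence 4) → 2 H
  atom 5: C, bond orders sum to 2 (valence 4) → 2 H
Total hydrogens: 8.

8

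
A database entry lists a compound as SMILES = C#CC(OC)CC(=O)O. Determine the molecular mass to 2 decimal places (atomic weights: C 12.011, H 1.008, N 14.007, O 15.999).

First, the molecular formula is C6H8O3 (counting implicit H from valence).
  C: 6 × 12.011 = 72.066
  H: 8 × 1.008 = 8.064
  O: 3 × 15.999 = 47.997
Sum: 6×12.011 + 8×1.008 + 3×15.999 = 128.127 → 128.13 g/mol.

128.13 g/mol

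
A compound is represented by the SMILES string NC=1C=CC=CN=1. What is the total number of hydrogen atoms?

Walk through each heavy atom and fill implicit hydrogens from standard valence (C 4, N 3, O 2, S 2, halogen 1):
  atom 1: N, bond orders sum to 1 (valence 3) → 2 H
  atom 2: C, bond orders sum to 4 (valence 4) → 0 H
  atom 3: C, bond orders sum to 3 (valence 4) → 1 H
  atom 4: C, bond orders sum to 3 (valence 4) → 1 H
  atom 5: C, bond orders sum to 3 (valence 4) → 1 H
  atom 6: C, bond orders sum to 3 (valence 4) → 1 H
  atom 7: N, bond orders sum to 3 (valence 3) → 0 H
Total hydrogens: 6.

6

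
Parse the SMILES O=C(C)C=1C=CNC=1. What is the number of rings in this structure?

1

In SMILES, each pair of matching ring-closure digits denotes one ring-closing bond; the number of such bonds equals the number of independent rings.
Ring-closure bonds here: 1.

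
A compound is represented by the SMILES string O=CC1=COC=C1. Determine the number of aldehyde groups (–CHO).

The aldehyde motif appears at heavy-atom position 2 in the SMILES.
Aldehyde count: 1.

1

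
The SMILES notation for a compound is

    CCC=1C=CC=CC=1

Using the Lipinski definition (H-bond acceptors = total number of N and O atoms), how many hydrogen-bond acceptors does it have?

N atoms: 0; O atoms: 0.
Lipinski HBA = 0 + 0 = 0.

0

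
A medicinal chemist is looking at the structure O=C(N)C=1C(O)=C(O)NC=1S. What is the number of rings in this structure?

1

In SMILES, each pair of matching ring-closure digits denotes one ring-closing bond; the number of such bonds equals the number of independent rings.
Ring-closure bonds here: 1.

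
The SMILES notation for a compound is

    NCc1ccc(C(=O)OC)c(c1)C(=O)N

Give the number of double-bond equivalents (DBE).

6

Molecular formula: C10H12N2O3.
DoU = (2C + 2 + N − H − X) / 2, where X is the halogen count and O/S are ignored.
    = (2·10 + 2 + 2 − 12 − 0) / 2 = 12 / 2 = 6.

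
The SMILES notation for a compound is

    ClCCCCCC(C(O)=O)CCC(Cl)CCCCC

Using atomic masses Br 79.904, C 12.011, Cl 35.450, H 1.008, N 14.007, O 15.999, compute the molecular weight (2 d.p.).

First, the molecular formula is C15H28Cl2O2 (counting implicit H from valence).
  C: 15 × 12.011 = 180.165
  Cl: 2 × 35.450 = 70.900
  H: 28 × 1.008 = 28.224
  O: 2 × 15.999 = 31.998
Sum: 15×12.011 + 2×35.450 + 28×1.008 + 2×15.999 = 311.287 → 311.29 g/mol.

311.29 g/mol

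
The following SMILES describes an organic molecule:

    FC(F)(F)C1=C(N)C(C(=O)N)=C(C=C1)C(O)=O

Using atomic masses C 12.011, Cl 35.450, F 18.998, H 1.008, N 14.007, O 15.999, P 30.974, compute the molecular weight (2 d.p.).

248.16 g/mol

First, the molecular formula is C9H7F3N2O3 (counting implicit H from valence).
  C: 9 × 12.011 = 108.099
  F: 3 × 18.998 = 56.994
  H: 7 × 1.008 = 7.056
  N: 2 × 14.007 = 28.014
  O: 3 × 15.999 = 47.997
Sum: 9×12.011 + 3×18.998 + 7×1.008 + 2×14.007 + 3×15.999 = 248.160 → 248.16 g/mol.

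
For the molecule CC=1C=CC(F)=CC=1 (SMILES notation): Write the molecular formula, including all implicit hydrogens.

Walk through each heavy atom and fill implicit hydrogens from standard valence (C 4, N 3, O 2, S 2, halogen 1):
  atom 1: C, bond orders sum to 1 (valence 4) → 3 H
  atom 2: C, bond orders sum to 4 (valence 4) → 0 H
  atom 3: C, bond orders sum to 3 (valence 4) → 1 H
  atom 4: C, bond orders sum to 3 (valence 4) → 1 H
  atom 5: C, bond orders sum to 4 (valence 4) → 0 H
  atom 6: F (halogen, monovalent) → 0 H
  atom 7: C, bond orders sum to 3 (valence 4) → 1 H
  atom 8: C, bond orders sum to 3 (valence 4) → 1 H
Totals → C:7, H:7, F:1.

C7H7F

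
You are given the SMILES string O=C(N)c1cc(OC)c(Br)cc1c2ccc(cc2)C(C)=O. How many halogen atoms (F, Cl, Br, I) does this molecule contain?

1

Halogen atoms appear at heavy-atom position 10 (1×Br).
Other groups present: 1 amide, 1 ether, 1 ketone.
Halogen count: 1.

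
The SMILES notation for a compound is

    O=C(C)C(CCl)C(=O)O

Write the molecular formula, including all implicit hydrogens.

Walk through each heavy atom and fill implicit hydrogens from standard valence (C 4, N 3, O 2, S 2, halogen 1):
  atom 1: O, bond orders sum to 2 (valence 2) → 0 H
  atom 2: C, bond orders sum to 4 (valence 4) → 0 H
  atom 3: C, bond orders sum to 1 (valence 4) → 3 H
  atom 4: C, bond orders sum to 3 (valence 4) → 1 H
  atom 5: C, bond orders sum to 2 (valence 4) → 2 H
  atom 6: Cl (halogen, monovalent) → 0 H
  atom 7: C, bond orders sum to 4 (valence 4) → 0 H
  atom 8: O, bond orders sum to 2 (valence 2) → 0 H
  atom 9: O, bond orders sum to 1 (valence 2) → 1 H
Totals → C:5, H:7, Cl:1, O:3.
In Hill order: C5H7ClO3.

C5H7ClO3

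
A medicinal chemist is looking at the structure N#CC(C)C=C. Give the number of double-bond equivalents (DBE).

Molecular formula: C5H7N.
DoU = (2C + 2 + N − H − X) / 2, where X is the halogen count and O/S are ignored.
    = (2·5 + 2 + 1 − 7 − 0) / 2 = 6 / 2 = 3.

3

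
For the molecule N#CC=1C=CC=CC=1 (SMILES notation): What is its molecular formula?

Walk through each heavy atom and fill implicit hydrogens from standard valence (C 4, N 3, O 2, S 2, halogen 1):
  atom 1: N, bond orders sum to 3 (valence 3) → 0 H
  atom 2: C, bond orders sum to 4 (valence 4) → 0 H
  atom 3: C, bond orders sum to 4 (valence 4) → 0 H
  atom 4: C, bond orders sum to 3 (valence 4) → 1 H
  atom 5: C, bond orders sum to 3 (valence 4) → 1 H
  atom 6: C, bond orders sum to 3 (valence 4) → 1 H
  atom 7: C, bond orders sum to 3 (valence 4) → 1 H
  atom 8: C, bond orders sum to 3 (valence 4) → 1 H
Totals → C:7, H:5, N:1.
In Hill order: C7H5N.

C7H5N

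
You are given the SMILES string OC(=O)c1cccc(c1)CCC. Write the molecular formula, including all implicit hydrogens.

C10H12O2

Walk through each heavy atom and fill implicit hydrogens from standard valence (C 4, N 3, O 2, S 2, halogen 1); for lowercase aromatic atoms, an aromatic c carries 1 H when it has two neighbours and 0 H with three, and aromatic n carries 0 H:
  atom 1: O, bond orders sum to 1 (valence 2) → 1 H
  atom 2: C, bond orders sum to 4 (valence 4) → 0 H
  atom 3: O, bond orders sum to 2 (valence 2) → 0 H
  atom 4: aromatic c, 3 neighbours → 0 H
  atom 5: aromatic c, 2 neighbours → 1 H
  atom 6: aromatic c, 2 neighbours → 1 H
  atom 7: aromatic c, 2 neighbours → 1 H
  atom 8: aromatic c, 3 neighbours → 0 H
  atom 9: aromatic c, 2 neighbours → 1 H
  atom 10: C, bond orders sum to 2 (valence 4) → 2 H
  atom 11: C, bond orders sum to 2 (valence 4) → 2 H
  atom 12: C, bond orders sum to 1 (valence 4) → 3 H
Totals → C:10, H:12, O:2.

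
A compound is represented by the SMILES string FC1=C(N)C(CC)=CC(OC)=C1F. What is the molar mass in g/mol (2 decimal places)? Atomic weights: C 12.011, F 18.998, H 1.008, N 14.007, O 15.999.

187.19 g/mol

First, the molecular formula is C9H11F2NO (counting implicit H from valence).
  C: 9 × 12.011 = 108.099
  F: 2 × 18.998 = 37.996
  H: 11 × 1.008 = 11.088
  N: 1 × 14.007 = 14.007
  O: 1 × 15.999 = 15.999
Sum: 9×12.011 + 2×18.998 + 11×1.008 + 1×14.007 + 1×15.999 = 187.189 → 187.19 g/mol.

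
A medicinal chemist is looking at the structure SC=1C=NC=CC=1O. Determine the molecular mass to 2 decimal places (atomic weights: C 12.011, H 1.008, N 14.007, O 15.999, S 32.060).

First, the molecular formula is C5H5NOS (counting implicit H from valence).
  C: 5 × 12.011 = 60.055
  H: 5 × 1.008 = 5.040
  N: 1 × 14.007 = 14.007
  O: 1 × 15.999 = 15.999
  S: 1 × 32.060 = 32.060
Sum: 5×12.011 + 5×1.008 + 1×14.007 + 1×15.999 + 1×32.060 = 127.161 → 127.16 g/mol.

127.16 g/mol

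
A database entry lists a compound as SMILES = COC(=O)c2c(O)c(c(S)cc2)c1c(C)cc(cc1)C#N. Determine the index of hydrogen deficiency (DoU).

11

Molecular formula: C16H13NO3S.
DoU = (2C + 2 + N − H − X) / 2, where X is the halogen count and O/S are ignored.
    = (2·16 + 2 + 1 − 13 − 0) / 2 = 22 / 2 = 11.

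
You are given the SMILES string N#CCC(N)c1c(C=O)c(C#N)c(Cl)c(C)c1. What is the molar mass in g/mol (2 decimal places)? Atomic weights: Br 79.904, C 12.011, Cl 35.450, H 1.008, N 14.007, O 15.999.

First, the molecular formula is C12H10ClN3O (counting implicit H from valence).
  C: 12 × 12.011 = 144.132
  Cl: 1 × 35.450 = 35.450
  H: 10 × 1.008 = 10.080
  N: 3 × 14.007 = 42.021
  O: 1 × 15.999 = 15.999
Sum: 12×12.011 + 1×35.450 + 10×1.008 + 3×14.007 + 1×15.999 = 247.682 → 247.68 g/mol.

247.68 g/mol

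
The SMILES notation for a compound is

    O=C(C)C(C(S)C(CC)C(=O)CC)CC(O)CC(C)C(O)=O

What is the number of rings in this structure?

0

In SMILES, each pair of matching ring-closure digits denotes one ring-closing bond; the number of such bonds equals the number of independent rings.
Ring-closure bonds here: 0.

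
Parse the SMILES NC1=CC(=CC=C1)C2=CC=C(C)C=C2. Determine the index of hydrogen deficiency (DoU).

Degree of unsaturation = (number of rings) + (number of π bonds).
Ring closures in the SMILES: 2.
π bonds: 6 double bonds (each 1 DoU) → 6 DoU from unsaturation.
Total DoU = 2 + 6 = 8.

8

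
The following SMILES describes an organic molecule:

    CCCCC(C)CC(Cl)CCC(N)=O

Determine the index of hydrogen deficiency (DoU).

1

Degree of unsaturation = (number of rings) + (number of π bonds).
Ring closures in the SMILES: 0.
π bonds: 1 double bond (each 1 DoU) → 1 DoU from unsaturation.
Total DoU = 0 + 1 = 1.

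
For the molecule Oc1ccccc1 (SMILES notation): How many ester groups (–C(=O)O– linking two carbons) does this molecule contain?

Scan the SMILES for the ester motif — none present.
Groups that are present: 1 hydroxyl.

0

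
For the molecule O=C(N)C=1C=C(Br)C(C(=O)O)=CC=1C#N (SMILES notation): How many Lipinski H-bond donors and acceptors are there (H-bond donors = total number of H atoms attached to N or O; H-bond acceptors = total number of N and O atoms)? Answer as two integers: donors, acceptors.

Donors: find every N or O and count the H atoms it carries.
  atom 1 (O): bond orders sum to 2 → 0 H
  atom 3 (N): bond orders sum to 1 → 2 H
  atom 10 (O): bond orders sum to 2 → 0 H
  atom 11 (O): bond orders sum to 1 → 1 H
  atom 15 (N): bond orders sum to 3 → 0 H
Lipinski HBD = 3.
Acceptors: N atoms = 2, O atoms = 3 → HBA = 5.

3, 5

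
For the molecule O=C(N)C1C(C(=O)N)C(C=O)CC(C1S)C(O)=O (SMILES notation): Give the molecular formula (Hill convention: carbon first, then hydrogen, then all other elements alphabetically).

C10H14N2O5S

Walk through each heavy atom and fill implicit hydrogens from standard valence (C 4, N 3, O 2, S 2, halogen 1):
  atom 1: O, bond orders sum to 2 (valence 2) → 0 H
  atom 2: C, bond orders sum to 4 (valence 4) → 0 H
  atom 3: N, bond orders sum to 1 (valence 3) → 2 H
  atom 4: C, bond orders sum to 3 (valence 4) → 1 H
  atom 5: C, bond orders sum to 3 (valence 4) → 1 H
  atom 6: C, bond orders sum to 4 (valence 4) → 0 H
  atom 7: O, bond orders sum to 2 (valence 2) → 0 H
  atom 8: N, bond orders sum to 1 (valence 3) → 2 H
  atom 9: C, bond orders sum to 3 (valence 4) → 1 H
  atom 10: C, bond orders sum to 3 (valence 4) → 1 H
  atom 11: O, bond orders sum to 2 (valence 2) → 0 H
  atom 12: C, bond orders sum to 2 (valence 4) → 2 H
  atom 13: C, bond orders sum to 3 (valence 4) → 1 H
  atom 14: C, bond orders sum to 3 (valence 4) → 1 H
  atom 15: S, bond orders sum to 1 (valence 2) → 1 H
  atom 16: C, bond orders sum to 4 (valence 4) → 0 H
  atom 17: O, bond orders sum to 1 (valence 2) → 1 H
  atom 18: O, bond orders sum to 2 (valence 2) → 0 H
Totals → C:10, H:14, N:2, O:5, S:1.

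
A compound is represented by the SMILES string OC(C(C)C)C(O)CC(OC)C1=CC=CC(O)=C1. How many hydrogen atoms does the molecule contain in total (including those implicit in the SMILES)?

Walk through each heavy atom and fill implicit hydrogens from standard valence (C 4, N 3, O 2, S 2, halogen 1):
  atom 1: O, bond orders sum to 1 (valence 2) → 1 H
  atom 2: C, bond orders sum to 3 (valence 4) → 1 H
  atom 3: C, bond orders sum to 3 (valence 4) → 1 H
  atom 4: C, bond orders sum to 1 (valence 4) → 3 H
  atom 5: C, bond orders sum to 1 (valence 4) → 3 H
  atom 6: C, bond orders sum to 3 (valence 4) → 1 H
  atom 7: O, bond orders sum to 1 (valence 2) → 1 H
  atom 8: C, bond orders sum to 2 (valence 4) → 2 H
  atom 9: C, bond orders sum to 3 (valence 4) → 1 H
  atom 10: O, bond orders sum to 2 (valence 2) → 0 H
  atom 11: C, bond orders sum to 1 (valence 4) → 3 H
  atom 12: C, bond orders sum to 4 (valence 4) → 0 H
  atom 13: C, bond orders sum to 3 (valence 4) → 1 H
  atom 14: C, bond orders sum to 3 (valence 4) → 1 H
  atom 15: C, bond orders sum to 3 (valence 4) → 1 H
  atom 16: C, bond orders sum to 4 (valence 4) → 0 H
  atom 17: O, bond orders sum to 1 (valence 2) → 1 H
  atom 18: C, bond orders sum to 3 (valence 4) → 1 H
Total hydrogens: 22.

22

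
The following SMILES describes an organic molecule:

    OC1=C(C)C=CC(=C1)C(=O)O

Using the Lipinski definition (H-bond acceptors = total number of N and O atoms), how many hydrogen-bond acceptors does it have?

N atoms: 0; O atoms: 3.
Lipinski HBA = 0 + 3 = 3.

3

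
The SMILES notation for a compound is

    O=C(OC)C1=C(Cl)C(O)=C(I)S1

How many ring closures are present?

In SMILES, each pair of matching ring-closure digits denotes one ring-closing bond; the number of such bonds equals the number of independent rings.
Ring-closure bonds here: 1.

1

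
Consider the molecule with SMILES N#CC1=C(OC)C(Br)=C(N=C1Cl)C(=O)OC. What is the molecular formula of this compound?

Walk through each heavy atom and fill implicit hydrogens from standard valence (C 4, N 3, O 2, S 2, halogen 1):
  atom 1: N, bond orders sum to 3 (valence 3) → 0 H
  atom 2: C, bond orders sum to 4 (valence 4) → 0 H
  atom 3: C, bond orders sum to 4 (valence 4) → 0 H
  atom 4: C, bond orders sum to 4 (valence 4) → 0 H
  atom 5: O, bond orders sum to 2 (valence 2) → 0 H
  atom 6: C, bond orders sum to 1 (valence 4) → 3 H
  atom 7: C, bond orders sum to 4 (valence 4) → 0 H
  atom 8: Br (halogen, monovalent) → 0 H
  atom 9: C, bond orders sum to 4 (valence 4) → 0 H
  atom 10: N, bond orders sum to 3 (valence 3) → 0 H
  atom 11: C, bond orders sum to 4 (valence 4) → 0 H
  atom 12: Cl (halogen, monovalent) → 0 H
  atom 13: C, bond orders sum to 4 (valence 4) → 0 H
  atom 14: O, bond orders sum to 2 (valence 2) → 0 H
  atom 15: O, bond orders sum to 2 (valence 2) → 0 H
  atom 16: C, bond orders sum to 1 (valence 4) → 3 H
Totals → C:9, H:6, Br:1, Cl:1, N:2, O:3.
In Hill order: C9H6BrClN2O3.

C9H6BrClN2O3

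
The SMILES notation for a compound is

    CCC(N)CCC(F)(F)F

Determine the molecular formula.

C6H12F3N

Walk through each heavy atom and fill implicit hydrogens from standard valence (C 4, N 3, O 2, S 2, halogen 1):
  atom 1: C, bond orders sum to 1 (valence 4) → 3 H
  atom 2: C, bond orders sum to 2 (valence 4) → 2 H
  atom 3: C, bond orders sum to 3 (valence 4) → 1 H
  atom 4: N, bond orders sum to 1 (valence 3) → 2 H
  atom 5: C, bond orders sum to 2 (valence 4) → 2 H
  atom 6: C, bond orders sum to 2 (valence 4) → 2 H
  atom 7: C, bond orders sum to 4 (valence 4) → 0 H
  atom 8: F (halogen, monovalent) → 0 H
  atom 9: F (halogen, monovalent) → 0 H
  atom 10: F (halogen, monovalent) → 0 H
Totals → C:6, H:12, F:3, N:1.
In Hill order: C6H12F3N.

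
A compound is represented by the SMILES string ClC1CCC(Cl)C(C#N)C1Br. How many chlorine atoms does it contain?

Scan the SMILES for Cl atoms (remember two-letter symbols like Cl and Br are single atoms).
Chlorine count: 2.

2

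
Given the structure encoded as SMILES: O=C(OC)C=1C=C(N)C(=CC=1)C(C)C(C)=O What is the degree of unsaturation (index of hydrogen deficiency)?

Molecular formula: C12H15NO3.
DoU = (2C + 2 + N − H − X) / 2, where X is the halogen count and O/S are ignored.
    = (2·12 + 2 + 1 − 15 − 0) / 2 = 12 / 2 = 6.

6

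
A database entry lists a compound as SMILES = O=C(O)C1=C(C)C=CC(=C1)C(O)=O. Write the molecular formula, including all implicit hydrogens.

Walk through each heavy atom and fill implicit hydrogens from standard valence (C 4, N 3, O 2, S 2, halogen 1):
  atom 1: O, bond orders sum to 2 (valence 2) → 0 H
  atom 2: C, bond orders sum to 4 (valence 4) → 0 H
  atom 3: O, bond orders sum to 1 (valence 2) → 1 H
  atom 4: C, bond orders sum to 4 (valence 4) → 0 H
  atom 5: C, bond orders sum to 4 (valence 4) → 0 H
  atom 6: C, bond orders sum to 1 (valence 4) → 3 H
  atom 7: C, bond orders sum to 3 (valence 4) → 1 H
  atom 8: C, bond orders sum to 3 (valence 4) → 1 H
  atom 9: C, bond orders sum to 4 (valence 4) → 0 H
  atom 10: C, bond orders sum to 3 (valence 4) → 1 H
  atom 11: C, bond orders sum to 4 (valence 4) → 0 H
  atom 12: O, bond orders sum to 1 (valence 2) → 1 H
  atom 13: O, bond orders sum to 2 (valence 2) → 0 H
Totals → C:9, H:8, O:4.
In Hill order: C9H8O4.

C9H8O4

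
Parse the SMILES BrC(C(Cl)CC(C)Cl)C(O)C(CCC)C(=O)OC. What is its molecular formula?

Walk through each heavy atom and fill implicit hydrogens from standard valence (C 4, N 3, O 2, S 2, halogen 1):
  atom 1: Br (halogen, monovalent) → 0 H
  atom 2: C, bond orders sum to 3 (valence 4) → 1 H
  atom 3: C, bond orders sum to 3 (valence 4) → 1 H
  atom 4: Cl (halogen, monovalent) → 0 H
  atom 5: C, bond orders sum to 2 (valence 4) → 2 H
  atom 6: C, bond orders sum to 3 (valence 4) → 1 H
  atom 7: C, bond orders sum to 1 (valence 4) → 3 H
  atom 8: Cl (halogen, monovalent) → 0 H
  atom 9: C, bond orders sum to 3 (valence 4) → 1 H
  atom 10: O, bond orders sum to 1 (valence 2) → 1 H
  atom 11: C, bond orders sum to 3 (valence 4) → 1 H
  atom 12: C, bond orders sum to 2 (valence 4) → 2 H
  atom 13: C, bond orders sum to 2 (valence 4) → 2 H
  atom 14: C, bond orders sum to 1 (valence 4) → 3 H
  atom 15: C, bond orders sum to 4 (valence 4) → 0 H
  atom 16: O, bond orders sum to 2 (valence 2) → 0 H
  atom 17: O, bond orders sum to 2 (valence 2) → 0 H
  atom 18: C, bond orders sum to 1 (valence 4) → 3 H
Totals → C:12, H:21, Br:1, Cl:2, O:3.
In Hill order: C12H21BrCl2O3.

C12H21BrCl2O3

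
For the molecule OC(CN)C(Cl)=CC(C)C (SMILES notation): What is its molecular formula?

Walk through each heavy atom and fill implicit hydrogens from standard valence (C 4, N 3, O 2, S 2, halogen 1):
  atom 1: O, bond orders sum to 1 (valence 2) → 1 H
  atom 2: C, bond orders sum to 3 (valence 4) → 1 H
  atom 3: C, bond orders sum to 2 (valence 4) → 2 H
  atom 4: N, bond orders sum to 1 (valence 3) → 2 H
  atom 5: C, bond orders sum to 4 (valence 4) → 0 H
  atom 6: Cl (halogen, monovalent) → 0 H
  atom 7: C, bond orders sum to 3 (valence 4) → 1 H
  atom 8: C, bond orders sum to 3 (valence 4) → 1 H
  atom 9: C, bond orders sum to 1 (valence 4) → 3 H
  atom 10: C, bond orders sum to 1 (valence 4) → 3 H
Totals → C:7, H:14, Cl:1, N:1, O:1.

C7H14ClNO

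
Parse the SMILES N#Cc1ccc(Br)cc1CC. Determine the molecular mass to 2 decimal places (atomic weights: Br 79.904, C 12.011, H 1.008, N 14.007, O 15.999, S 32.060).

210.07 g/mol

First, the molecular formula is C9H8BrN (counting implicit H from valence).
  Br: 1 × 79.904 = 79.904
  C: 9 × 12.011 = 108.099
  H: 8 × 1.008 = 8.064
  N: 1 × 14.007 = 14.007
Sum: 1×79.904 + 9×12.011 + 8×1.008 + 1×14.007 = 210.074 → 210.07 g/mol.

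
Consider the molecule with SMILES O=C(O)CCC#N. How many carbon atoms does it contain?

Count every carbon token in the SMILES (each C, including those in ring-closure positions and inside branches).
Carbon count: 4.

4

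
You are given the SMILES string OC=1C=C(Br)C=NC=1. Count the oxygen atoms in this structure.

1

Scan the SMILES for O atoms (remember two-letter symbols like Cl and Br are single atoms).
Oxygen count: 1.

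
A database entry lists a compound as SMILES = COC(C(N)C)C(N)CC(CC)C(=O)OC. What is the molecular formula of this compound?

Walk through each heavy atom and fill implicit hydrogens from standard valence (C 4, N 3, O 2, S 2, halogen 1):
  atom 1: C, bond orders sum to 1 (valence 4) → 3 H
  atom 2: O, bond orders sum to 2 (valence 2) → 0 H
  atom 3: C, bond orders sum to 3 (valence 4) → 1 H
  atom 4: C, bond orders sum to 3 (valence 4) → 1 H
  atom 5: N, bond orders sum to 1 (valence 3) → 2 H
  atom 6: C, bond orders sum to 1 (valence 4) → 3 H
  atom 7: C, bond orders sum to 3 (valence 4) → 1 H
  atom 8: N, bond orders sum to 1 (valence 3) → 2 H
  atom 9: C, bond orders sum to 2 (valence 4) → 2 H
  atom 10: C, bond orders sum to 3 (valence 4) → 1 H
  atom 11: C, bond orders sum to 2 (valence 4) → 2 H
  atom 12: C, bond orders sum to 1 (valence 4) → 3 H
  atom 13: C, bond orders sum to 4 (valence 4) → 0 H
  atom 14: O, bond orders sum to 2 (valence 2) → 0 H
  atom 15: O, bond orders sum to 2 (valence 2) → 0 H
  atom 16: C, bond orders sum to 1 (valence 4) → 3 H
Totals → C:11, H:24, N:2, O:3.
In Hill order: C11H24N2O3.

C11H24N2O3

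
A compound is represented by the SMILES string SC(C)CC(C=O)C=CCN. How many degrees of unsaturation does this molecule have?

Molecular formula: C8H15NOS.
DoU = (2C + 2 + N − H − X) / 2, where X is the halogen count and O/S are ignored.
    = (2·8 + 2 + 1 − 15 − 0) / 2 = 4 / 2 = 2.

2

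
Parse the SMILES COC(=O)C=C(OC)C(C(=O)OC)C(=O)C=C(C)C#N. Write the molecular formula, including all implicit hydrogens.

Walk through each heavy atom and fill implicit hydrogens from standard valence (C 4, N 3, O 2, S 2, halogen 1):
  atom 1: C, bond orders sum to 1 (valence 4) → 3 H
  atom 2: O, bond orders sum to 2 (valence 2) → 0 H
  atom 3: C, bond orders sum to 4 (valence 4) → 0 H
  atom 4: O, bond orders sum to 2 (valence 2) → 0 H
  atom 5: C, bond orders sum to 3 (valence 4) → 1 H
  atom 6: C, bond orders sum to 4 (valence 4) → 0 H
  atom 7: O, bond orders sum to 2 (valence 2) → 0 H
  atom 8: C, bond orders sum to 1 (valence 4) → 3 H
  atom 9: C, bond orders sum to 3 (valence 4) → 1 H
  atom 10: C, bond orders sum to 4 (valence 4) → 0 H
  atom 11: O, bond orders sum to 2 (valence 2) → 0 H
  atom 12: O, bond orders sum to 2 (valence 2) → 0 H
  atom 13: C, bond orders sum to 1 (valence 4) → 3 H
  atom 14: C, bond orders sum to 4 (valence 4) → 0 H
  atom 15: O, bond orders sum to 2 (valence 2) → 0 H
  atom 16: C, bond orders sum to 3 (valence 4) → 1 H
  atom 17: C, bond orders sum to 4 (valence 4) → 0 H
  atom 18: C, bond orders sum to 1 (valence 4) → 3 H
  atom 19: C, bond orders sum to 4 (valence 4) → 0 H
  atom 20: N, bond orders sum to 3 (valence 3) → 0 H
Totals → C:13, H:15, N:1, O:6.

C13H15NO6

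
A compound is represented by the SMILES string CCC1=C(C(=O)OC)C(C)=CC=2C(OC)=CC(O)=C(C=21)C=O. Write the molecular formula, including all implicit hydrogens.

Walk through each heavy atom and fill implicit hydrogens from standard valence (C 4, N 3, O 2, S 2, halogen 1):
  atom 1: C, bond orders sum to 1 (valence 4) → 3 H
  atom 2: C, bond orders sum to 2 (valence 4) → 2 H
  atom 3: C, bond orders sum to 4 (valence 4) → 0 H
  atom 4: C, bond orders sum to 4 (valence 4) → 0 H
  atom 5: C, bond orders sum to 4 (valence 4) → 0 H
  atom 6: O, bond orders sum to 2 (valence 2) → 0 H
  atom 7: O, bond orders sum to 2 (valence 2) → 0 H
  atom 8: C, bond orders sum to 1 (valence 4) → 3 H
  atom 9: C, bond orders sum to 4 (valence 4) → 0 H
  atom 10: C, bond orders sum to 1 (valence 4) → 3 H
  atom 11: C, bond orders sum to 3 (valence 4) → 1 H
  atom 12: C, bond orders sum to 4 (valence 4) → 0 H
  atom 13: C, bond orders sum to 4 (valence 4) → 0 H
  atom 14: O, bond orders sum to 2 (valence 2) → 0 H
  atom 15: C, bond orders sum to 1 (valence 4) → 3 H
  atom 16: C, bond orders sum to 3 (valence 4) → 1 H
  atom 17: C, bond orders sum to 4 (valence 4) → 0 H
  atom 18: O, bond orders sum to 1 (valence 2) → 1 H
  atom 19: C, bond orders sum to 4 (valence 4) → 0 H
  atom 20: C, bond orders sum to 4 (valence 4) → 0 H
  atom 21: C, bond orders sum to 3 (valence 4) → 1 H
  atom 22: O, bond orders sum to 2 (valence 2) → 0 H
Totals → C:17, H:18, O:5.
In Hill order: C17H18O5.

C17H18O5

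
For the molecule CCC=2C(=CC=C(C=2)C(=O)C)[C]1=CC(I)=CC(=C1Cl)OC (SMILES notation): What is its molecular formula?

C17H16ClIO2

Walk through each heavy atom and fill implicit hydrogens from standard valence (C 4, N 3, O 2, S 2, halogen 1):
  atom 1: C, bond orders sum to 1 (valence 4) → 3 H
  atom 2: C, bond orders sum to 2 (valence 4) → 2 H
  atom 3: C, bond orders sum to 4 (valence 4) → 0 H
  atom 4: C, bond orders sum to 4 (valence 4) → 0 H
  atom 5: C, bond orders sum to 3 (valence 4) → 1 H
  atom 6: C, bond orders sum to 3 (valence 4) → 1 H
  atom 7: C, bond orders sum to 4 (valence 4) → 0 H
  atom 8: C, bond orders sum to 3 (valence 4) → 1 H
  atom 9: C, bond orders sum to 4 (valence 4) → 0 H
  atom 10: O, bond orders sum to 2 (valence 2) → 0 H
  atom 11: C, bond orders sum to 1 (valence 4) → 3 H
  atom 12: C with explicit H count 0
  atom 13: C, bond orders sum to 3 (valence 4) → 1 H
  atom 14: C, bond orders sum to 4 (valence 4) → 0 H
  atom 15: I (halogen, monovalent) → 0 H
  atom 16: C, bond orders sum to 3 (valence 4) → 1 H
  atom 17: C, bond orders sum to 4 (valence 4) → 0 H
  atom 18: C, bond orders sum to 4 (valence 4) → 0 H
  atom 19: Cl (halogen, monovalent) → 0 H
  atom 20: O, bond orders sum to 2 (valence 2) → 0 H
  atom 21: C, bond orders sum to 1 (valence 4) → 3 H
Totals → C:17, H:16, Cl:1, I:1, O:2.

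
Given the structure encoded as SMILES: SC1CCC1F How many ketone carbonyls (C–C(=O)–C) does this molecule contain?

0

Scan the SMILES for the ketone motif — none present.
Groups that are present: 1 thiol.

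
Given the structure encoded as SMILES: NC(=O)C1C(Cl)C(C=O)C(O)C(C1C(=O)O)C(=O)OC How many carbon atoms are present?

11

Count every carbon token in the SMILES (each C, including those in ring-closure positions and inside branches).
Carbon count: 11.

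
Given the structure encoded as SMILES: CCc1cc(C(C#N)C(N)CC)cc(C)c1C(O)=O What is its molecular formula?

C15H20N2O2

Walk through each heavy atom and fill implicit hydrogens from standard valence (C 4, N 3, O 2, S 2, halogen 1); for lowercase aromatic atoms, an aromatic c carries 1 H when it has two neighbours and 0 H with three, and aromatic n carries 0 H:
  atom 1: C, bond orders sum to 1 (valence 4) → 3 H
  atom 2: C, bond orders sum to 2 (valence 4) → 2 H
  atom 3: aromatic c, 3 neighbours → 0 H
  atom 4: aromatic c, 2 neighbours → 1 H
  atom 5: aromatic c, 3 neighbours → 0 H
  atom 6: C, bond orders sum to 3 (valence 4) → 1 H
  atom 7: C, bond orders sum to 4 (valence 4) → 0 H
  atom 8: N, bond orders sum to 3 (valence 3) → 0 H
  atom 9: C, bond orders sum to 3 (valence 4) → 1 H
  atom 10: N, bond orders sum to 1 (valence 3) → 2 H
  atom 11: C, bond orders sum to 2 (valence 4) → 2 H
  atom 12: C, bond orders sum to 1 (valence 4) → 3 H
  atom 13: aromatic c, 2 neighbours → 1 H
  atom 14: aromatic c, 3 neighbours → 0 H
  atom 15: C, bond orders sum to 1 (valence 4) → 3 H
  atom 16: aromatic c, 3 neighbours → 0 H
  atom 17: C, bond orders sum to 4 (valence 4) → 0 H
  atom 18: O, bond orders sum to 1 (valence 2) → 1 H
  atom 19: O, bond orders sum to 2 (valence 2) → 0 H
Totals → C:15, H:20, N:2, O:2.
In Hill order: C15H20N2O2.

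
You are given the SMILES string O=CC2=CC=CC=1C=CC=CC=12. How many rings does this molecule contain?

In SMILES, each pair of matching ring-closure digits denotes one ring-closing bond; the number of such bonds equals the number of independent rings.
Ring-closure bonds here: 2.

2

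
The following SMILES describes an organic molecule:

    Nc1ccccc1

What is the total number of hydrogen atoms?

7

Walk through each heavy atom and fill implicit hydrogens from standard valence (C 4, N 3, O 2, S 2, halogen 1); for lowercase aromatic atoms, an aromatic c carries 1 H when it has two neighbours and 0 H with three, and aromatic n carries 0 H:
  atom 1: N, bond orders sum to 1 (valence 3) → 2 H
  atom 2: aromatic c, 3 neighbours → 0 H
  atom 3: aromatic c, 2 neighbours → 1 H
  atom 4: aromatic c, 2 neighbours → 1 H
  atom 5: aromatic c, 2 neighbours → 1 H
  atom 6: aromatic c, 2 neighbours → 1 H
  atom 7: aromatic c, 2 neighbours → 1 H
Total hydrogens: 7.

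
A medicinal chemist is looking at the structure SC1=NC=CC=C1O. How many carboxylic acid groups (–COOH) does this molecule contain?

Scan the SMILES for the carboxylic acid motif — none present.
Groups that are present: 1 hydroxyl, 1 thiol.

0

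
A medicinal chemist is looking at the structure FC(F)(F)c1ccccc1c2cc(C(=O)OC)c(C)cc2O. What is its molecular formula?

C16H13F3O3

Walk through each heavy atom and fill implicit hydrogens from standard valence (C 4, N 3, O 2, S 2, halogen 1); for lowercase aromatic atoms, an aromatic c carries 1 H when it has two neighbours and 0 H with three, and aromatic n carries 0 H:
  atom 1: F (halogen, monovalent) → 0 H
  atom 2: C, bond orders sum to 4 (valence 4) → 0 H
  atom 3: F (halogen, monovalent) → 0 H
  atom 4: F (halogen, monovalent) → 0 H
  atom 5: aromatic c, 3 neighbours → 0 H
  atom 6: aromatic c, 2 neighbours → 1 H
  atom 7: aromatic c, 2 neighbours → 1 H
  atom 8: aromatic c, 2 neighbours → 1 H
  atom 9: aromatic c, 2 neighbours → 1 H
  atom 10: aromatic c, 3 neighbours → 0 H
  atom 11: aromatic c, 3 neighbours → 0 H
  atom 12: aromatic c, 2 neighbours → 1 H
  atom 13: aromatic c, 3 neighbours → 0 H
  atom 14: C, bond orders sum to 4 (valence 4) → 0 H
  atom 15: O, bond orders sum to 2 (valence 2) → 0 H
  atom 16: O, bond orders sum to 2 (valence 2) → 0 H
  atom 17: C, bond orders sum to 1 (valence 4) → 3 H
  atom 18: aromatic c, 3 neighbours → 0 H
  atom 19: C, bond orders sum to 1 (valence 4) → 3 H
  atom 20: aromatic c, 2 neighbours → 1 H
  atom 21: aromatic c, 3 neighbours → 0 H
  atom 22: O, bond orders sum to 1 (valence 2) → 1 H
Totals → C:16, H:13, F:3, O:3.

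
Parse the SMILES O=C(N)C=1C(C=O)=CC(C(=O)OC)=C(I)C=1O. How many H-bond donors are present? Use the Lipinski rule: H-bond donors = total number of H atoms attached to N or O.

Donors: find every N or O and count the H atoms it carries.
  atom 1 (O): bond orders sum to 2 → 0 H
  atom 3 (N): bond orders sum to 1 → 2 H
  atom 7 (O): bond orders sum to 2 → 0 H
  atom 11 (O): bond orders sum to 2 → 0 H
  atom 12 (O): bond orders sum to 2 → 0 H
  atom 17 (O): bond orders sum to 1 → 1 H
Lipinski HBD = 3.

3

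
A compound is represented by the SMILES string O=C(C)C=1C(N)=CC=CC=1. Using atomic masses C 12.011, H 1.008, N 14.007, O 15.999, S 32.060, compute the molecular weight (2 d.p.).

135.17 g/mol

First, the molecular formula is C8H9NO (counting implicit H from valence).
  C: 8 × 12.011 = 96.088
  H: 9 × 1.008 = 9.072
  N: 1 × 14.007 = 14.007
  O: 1 × 15.999 = 15.999
Sum: 8×12.011 + 9×1.008 + 1×14.007 + 1×15.999 = 135.166 → 135.17 g/mol.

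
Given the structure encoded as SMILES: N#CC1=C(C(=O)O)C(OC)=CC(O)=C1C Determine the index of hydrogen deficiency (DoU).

7

Molecular formula: C10H9NO4.
DoU = (2C + 2 + N − H − X) / 2, where X is the halogen count and O/S are ignored.
    = (2·10 + 2 + 1 − 9 − 0) / 2 = 14 / 2 = 7.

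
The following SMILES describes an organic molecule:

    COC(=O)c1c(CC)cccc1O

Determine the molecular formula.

C10H12O3

Walk through each heavy atom and fill implicit hydrogens from standard valence (C 4, N 3, O 2, S 2, halogen 1); for lowercase aromatic atoms, an aromatic c carries 1 H when it has two neighbours and 0 H with three, and aromatic n carries 0 H:
  atom 1: C, bond orders sum to 1 (valence 4) → 3 H
  atom 2: O, bond orders sum to 2 (valence 2) → 0 H
  atom 3: C, bond orders sum to 4 (valence 4) → 0 H
  atom 4: O, bond orders sum to 2 (valence 2) → 0 H
  atom 5: aromatic c, 3 neighbours → 0 H
  atom 6: aromatic c, 3 neighbours → 0 H
  atom 7: C, bond orders sum to 2 (valence 4) → 2 H
  atom 8: C, bond orders sum to 1 (valence 4) → 3 H
  atom 9: aromatic c, 2 neighbours → 1 H
  atom 10: aromatic c, 2 neighbours → 1 H
  atom 11: aromatic c, 2 neighbours → 1 H
  atom 12: aromatic c, 3 neighbours → 0 H
  atom 13: O, bond orders sum to 1 (valence 2) → 1 H
Totals → C:10, H:12, O:3.
In Hill order: C10H12O3.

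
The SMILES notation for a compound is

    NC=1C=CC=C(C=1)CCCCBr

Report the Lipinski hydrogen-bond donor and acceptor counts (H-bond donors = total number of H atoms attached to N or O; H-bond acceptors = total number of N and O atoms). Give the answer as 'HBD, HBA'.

2, 1

Donors: find every N or O and count the H atoms it carries.
  atom 1 (N): bond orders sum to 1 → 2 H
Lipinski HBD = 2.
Acceptors: N atoms = 1, O atoms = 0 → HBA = 1.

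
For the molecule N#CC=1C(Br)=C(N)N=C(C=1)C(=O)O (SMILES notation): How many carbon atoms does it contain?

7

Count every carbon token in the SMILES (each C, including those in ring-closure positions and inside branches).
Carbon count: 7.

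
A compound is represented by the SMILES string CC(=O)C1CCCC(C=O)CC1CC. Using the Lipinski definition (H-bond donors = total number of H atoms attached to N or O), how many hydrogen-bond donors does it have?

Donors: find every N or O and count the H atoms it carries.
  atom 3 (O): bond orders sum to 2 → 0 H
  atom 10 (O): bond orders sum to 2 → 0 H
Lipinski HBD = 0.

0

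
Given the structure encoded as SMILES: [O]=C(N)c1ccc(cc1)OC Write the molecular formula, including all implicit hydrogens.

Walk through each heavy atom and fill implicit hydrogens from standard valence (C 4, N 3, O 2, S 2, halogen 1); for lowercase aromatic atoms, an aromatic c carries 1 H when it has two neighbours and 0 H with three, and aromatic n carries 0 H:
  atom 1: O with explicit H count 0
  atom 2: C, bond orders sum to 4 (valence 4) → 0 H
  atom 3: N, bond orders sum to 1 (valence 3) → 2 H
  atom 4: aromatic c, 3 neighbours → 0 H
  atom 5: aromatic c, 2 neighbours → 1 H
  atom 6: aromatic c, 2 neighbours → 1 H
  atom 7: aromatic c, 3 neighbours → 0 H
  atom 8: aromatic c, 2 neighbours → 1 H
  atom 9: aromatic c, 2 neighbours → 1 H
  atom 10: O, bond orders sum to 2 (valence 2) → 0 H
  atom 11: C, bond orders sum to 1 (valence 4) → 3 H
Totals → C:8, H:9, N:1, O:2.
In Hill order: C8H9NO2.

C8H9NO2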